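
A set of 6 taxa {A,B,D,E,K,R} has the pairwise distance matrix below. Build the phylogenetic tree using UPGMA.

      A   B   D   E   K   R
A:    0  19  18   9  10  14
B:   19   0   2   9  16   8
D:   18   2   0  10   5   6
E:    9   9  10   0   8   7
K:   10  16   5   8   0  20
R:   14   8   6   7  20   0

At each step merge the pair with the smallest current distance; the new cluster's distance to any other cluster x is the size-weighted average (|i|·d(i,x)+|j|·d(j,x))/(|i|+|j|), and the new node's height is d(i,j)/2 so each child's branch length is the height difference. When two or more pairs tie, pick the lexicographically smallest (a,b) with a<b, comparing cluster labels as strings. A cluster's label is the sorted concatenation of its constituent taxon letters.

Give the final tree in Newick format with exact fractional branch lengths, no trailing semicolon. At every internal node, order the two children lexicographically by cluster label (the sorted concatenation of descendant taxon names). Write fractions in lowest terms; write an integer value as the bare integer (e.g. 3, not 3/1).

iteration 1: select B,D (d=2); attach at lengths (1, 1); label the merged cluster BD
  updated: d(A,BD)=37/2, d(BD,E)=19/2, d(BD,K)=21/2, d(BD,R)=7
iteration 2: select BD,R (d=7); attach at lengths (5/2, 7/2); label the merged cluster BDR
  updated: d(A,BDR)=17, d(BDR,E)=26/3, d(BDR,K)=41/3
iteration 3: select E,K (d=8); attach at lengths (4, 4); label the merged cluster EK
  updated: d(A,EK)=19/2, d(BDR,EK)=67/6
iteration 4: select A,EK (d=19/2); attach at lengths (19/4, 3/4); label the merged cluster AEK
  updated: d(AEK,BDR)=118/9
iteration 5: select AEK,BDR (d=118/9); attach at lengths (65/36, 55/18); label the merged cluster ABDEKR
final tree: ((A:19/4,(E:4,K:4):3/4):65/36,((B:1,D:1):5/2,R:7/2):55/18)
total length: 949/36

((A:19/4,(E:4,K:4):3/4):65/36,((B:1,D:1):5/2,R:7/2):55/18)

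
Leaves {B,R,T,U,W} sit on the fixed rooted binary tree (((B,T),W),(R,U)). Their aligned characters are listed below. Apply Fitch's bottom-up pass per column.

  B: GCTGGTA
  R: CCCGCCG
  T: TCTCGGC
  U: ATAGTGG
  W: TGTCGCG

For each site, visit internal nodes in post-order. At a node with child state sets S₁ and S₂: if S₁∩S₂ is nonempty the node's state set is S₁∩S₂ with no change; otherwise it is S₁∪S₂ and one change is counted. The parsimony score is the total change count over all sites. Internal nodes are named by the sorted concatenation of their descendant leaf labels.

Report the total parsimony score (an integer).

16

[col 0] BT: children B:{G}, T:{T} ∪→ {G,T}; cost 1
[col 0] BTW: children BT:{G,T}, W:{T} ∩→ {T}; cost 0
[col 0] RU: children R:{C}, U:{A} ∪→ {A,C}; cost 1
[col 0] BRTUW: children BTW:{T}, RU:{A,C} ∪→ {A,C,T}; cost 1
[col 1] BT: children B:{C}, T:{C} ∩→ {C}; cost 0
[col 1] BTW: children BT:{C}, W:{G} ∪→ {C,G}; cost 1
[col 1] RU: children R:{C}, U:{T} ∪→ {C,T}; cost 1
[col 1] BRTUW: children BTW:{C,G}, RU:{C,T} ∩→ {C}; cost 0
[col 2] BT: children B:{T}, T:{T} ∩→ {T}; cost 0
[col 2] BTW: children BT:{T}, W:{T} ∩→ {T}; cost 0
[col 2] RU: children R:{C}, U:{A} ∪→ {A,C}; cost 1
[col 2] BRTUW: children BTW:{T}, RU:{A,C} ∪→ {A,C,T}; cost 1
[col 3] BT: children B:{G}, T:{C} ∪→ {C,G}; cost 1
[col 3] BTW: children BT:{C,G}, W:{C} ∩→ {C}; cost 0
[col 3] RU: children R:{G}, U:{G} ∩→ {G}; cost 0
[col 3] BRTUW: children BTW:{C}, RU:{G} ∪→ {C,G}; cost 1
[col 4] BT: children B:{G}, T:{G} ∩→ {G}; cost 0
[col 4] BTW: children BT:{G}, W:{G} ∩→ {G}; cost 0
[col 4] RU: children R:{C}, U:{T} ∪→ {C,T}; cost 1
[col 4] BRTUW: children BTW:{G}, RU:{C,T} ∪→ {C,G,T}; cost 1
[col 5] BT: children B:{T}, T:{G} ∪→ {G,T}; cost 1
[col 5] BTW: children BT:{G,T}, W:{C} ∪→ {C,G,T}; cost 1
[col 5] RU: children R:{C}, U:{G} ∪→ {C,G}; cost 1
[col 5] BRTUW: children BTW:{C,G,T}, RU:{C,G} ∩→ {C,G}; cost 0
[col 6] BT: children B:{A}, T:{C} ∪→ {A,C}; cost 1
[col 6] BTW: children BT:{A,C}, W:{G} ∪→ {A,C,G}; cost 1
[col 6] RU: children R:{G}, U:{G} ∩→ {G}; cost 0
[col 6] BRTUW: children BTW:{A,C,G}, RU:{G} ∩→ {G}; cost 0
per-site changes: [3, 2, 2, 2, 2, 3, 2]; total = 16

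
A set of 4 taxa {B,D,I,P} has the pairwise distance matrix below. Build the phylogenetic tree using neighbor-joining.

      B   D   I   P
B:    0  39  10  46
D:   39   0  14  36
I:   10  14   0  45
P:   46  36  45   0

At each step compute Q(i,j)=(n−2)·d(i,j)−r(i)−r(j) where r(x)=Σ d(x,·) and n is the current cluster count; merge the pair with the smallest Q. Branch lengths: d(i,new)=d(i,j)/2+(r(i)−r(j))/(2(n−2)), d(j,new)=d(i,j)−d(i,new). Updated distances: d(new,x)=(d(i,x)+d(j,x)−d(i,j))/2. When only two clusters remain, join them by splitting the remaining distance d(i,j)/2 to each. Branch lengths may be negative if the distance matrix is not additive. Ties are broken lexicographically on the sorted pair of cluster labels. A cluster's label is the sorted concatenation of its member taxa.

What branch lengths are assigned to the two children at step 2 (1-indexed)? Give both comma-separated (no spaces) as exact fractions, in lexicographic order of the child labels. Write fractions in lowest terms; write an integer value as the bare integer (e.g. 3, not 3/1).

13,17/2

step 1: merge (B,I) at d=10, Q=-144; branch lengths B→23/2, I→-3/2; new cluster BI
  updated: d(BI,D)=43/2, d(BI,P)=81/2
step 2: merge (BI,D) at d=43/2, Q=-98; branch lengths BI→13, D→17/2; new cluster BDI
  updated: d(BDI,P)=55/2
step 3: merge (BDI,P) at d=55/2; branch lengths BDI→55/4, P→55/4; new cluster BDIP
final tree: (((B:23/2,I:-3/2):13,D:17/2):55/4,P:55/4)
total length: 59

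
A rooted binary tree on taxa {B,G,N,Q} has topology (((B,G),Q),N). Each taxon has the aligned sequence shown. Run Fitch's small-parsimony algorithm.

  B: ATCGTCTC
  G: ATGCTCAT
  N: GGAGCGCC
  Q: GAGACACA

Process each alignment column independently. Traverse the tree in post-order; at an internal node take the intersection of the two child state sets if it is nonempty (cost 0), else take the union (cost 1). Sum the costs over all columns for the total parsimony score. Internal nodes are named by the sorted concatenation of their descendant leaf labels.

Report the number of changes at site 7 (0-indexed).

site 0, node BG: B={A} ∩ G={A} → {A} (+0)
site 0, node BGQ: BG={A} ∪ Q={G} → {A,G} (+1)
site 0, node BGNQ: BGQ={A,G} ∩ N={G} → {G} (+0)
site 1, node BG: B={T} ∩ G={T} → {T} (+0)
site 1, node BGQ: BG={T} ∪ Q={A} → {A,T} (+1)
site 1, node BGNQ: BGQ={A,T} ∪ N={G} → {A,G,T} (+1)
site 2, node BG: B={C} ∪ G={G} → {C,G} (+1)
site 2, node BGQ: BG={C,G} ∩ Q={G} → {G} (+0)
site 2, node BGNQ: BGQ={G} ∪ N={A} → {A,G} (+1)
site 3, node BG: B={G} ∪ G={C} → {C,G} (+1)
site 3, node BGQ: BG={C,G} ∪ Q={A} → {A,C,G} (+1)
site 3, node BGNQ: BGQ={A,C,G} ∩ N={G} → {G} (+0)
site 4, node BG: B={T} ∩ G={T} → {T} (+0)
site 4, node BGQ: BG={T} ∪ Q={C} → {C,T} (+1)
site 4, node BGNQ: BGQ={C,T} ∩ N={C} → {C} (+0)
site 5, node BG: B={C} ∩ G={C} → {C} (+0)
site 5, node BGQ: BG={C} ∪ Q={A} → {A,C} (+1)
site 5, node BGNQ: BGQ={A,C} ∪ N={G} → {A,C,G} (+1)
site 6, node BG: B={T} ∪ G={A} → {A,T} (+1)
site 6, node BGQ: BG={A,T} ∪ Q={C} → {A,C,T} (+1)
site 6, node BGNQ: BGQ={A,C,T} ∩ N={C} → {C} (+0)
site 7, node BG: B={C} ∪ G={T} → {C,T} (+1)
site 7, node BGQ: BG={C,T} ∪ Q={A} → {A,C,T} (+1)
site 7, node BGNQ: BGQ={A,C,T} ∩ N={C} → {C} (+0)
per-site changes: [1, 2, 2, 2, 1, 2, 2, 2]; total = 14

2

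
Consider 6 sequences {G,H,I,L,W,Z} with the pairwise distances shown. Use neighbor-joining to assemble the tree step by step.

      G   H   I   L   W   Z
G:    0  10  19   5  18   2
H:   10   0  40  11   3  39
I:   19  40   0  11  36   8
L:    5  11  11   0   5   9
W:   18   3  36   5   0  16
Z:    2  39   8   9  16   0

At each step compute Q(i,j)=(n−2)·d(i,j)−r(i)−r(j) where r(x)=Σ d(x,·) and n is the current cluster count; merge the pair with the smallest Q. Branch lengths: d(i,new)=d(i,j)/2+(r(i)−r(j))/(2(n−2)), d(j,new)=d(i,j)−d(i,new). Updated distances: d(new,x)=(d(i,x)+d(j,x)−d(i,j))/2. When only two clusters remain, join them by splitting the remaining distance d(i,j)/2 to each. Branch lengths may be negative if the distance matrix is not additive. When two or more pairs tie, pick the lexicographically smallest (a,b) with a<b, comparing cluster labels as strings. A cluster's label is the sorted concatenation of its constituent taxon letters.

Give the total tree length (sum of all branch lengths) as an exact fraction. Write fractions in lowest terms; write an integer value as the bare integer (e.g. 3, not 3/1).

483/16

iteration 1: select H,W (d=3, Q=-169); attach at lengths (37/8, -13/8); label the merged cluster HW
  updated: d(G,HW)=25/2, d(HW,I)=73/2, d(HW,L)=13/2, d(HW,Z)=26
iteration 2: select I,Z (d=8, Q=-191/2); attach at lengths (107/12, -11/12); label the merged cluster IZ
  updated: d(G,IZ)=13/2, d(HW,IZ)=109/4, d(IZ,L)=6
iteration 3: select G,IZ (d=13/2, Q=-203/4); attach at lengths (-11/16, 115/16); label the merged cluster GIZ
  updated: d(GIZ,HW)=133/8, d(GIZ,L)=9/4
iteration 4: select GIZ,HW (d=133/8, Q=-203/8); attach at lengths (99/16, 167/16); label the merged cluster GHIWZ
  updated: d(GHIWZ,L)=-63/16
iteration 5: select GHIWZ,L (d=-63/16); attach at lengths (-63/32, -63/32); label the merged cluster GHILWZ
final tree: (((G:-11/16,(I:107/12,Z:-11/12):115/16):99/16,(H:37/8,W:-13/8):167/16):-63/32,L:-63/32)
total length: 483/16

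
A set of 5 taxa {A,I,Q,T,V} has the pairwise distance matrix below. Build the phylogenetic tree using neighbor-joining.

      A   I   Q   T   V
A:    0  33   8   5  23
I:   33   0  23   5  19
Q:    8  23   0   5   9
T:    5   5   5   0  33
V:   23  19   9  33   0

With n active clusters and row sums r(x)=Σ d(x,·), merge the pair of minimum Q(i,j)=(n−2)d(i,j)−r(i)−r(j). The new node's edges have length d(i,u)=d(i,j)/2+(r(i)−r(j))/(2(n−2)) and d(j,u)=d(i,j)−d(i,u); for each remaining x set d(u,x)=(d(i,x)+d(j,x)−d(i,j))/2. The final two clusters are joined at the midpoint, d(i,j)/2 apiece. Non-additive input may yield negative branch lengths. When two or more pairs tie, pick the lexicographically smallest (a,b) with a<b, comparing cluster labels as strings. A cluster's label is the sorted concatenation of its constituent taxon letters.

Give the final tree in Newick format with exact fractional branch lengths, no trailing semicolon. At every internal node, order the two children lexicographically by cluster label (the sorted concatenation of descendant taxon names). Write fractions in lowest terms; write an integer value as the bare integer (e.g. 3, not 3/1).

1. join I+T (d=5, Q=-113) ⇒ IT; edges |I|=47/6, |T|=-17/6
  updated: d(A,IT)=33/2, d(IT,Q)=23/2, d(IT,V)=47/2
2. join A+IT (d=33/2, Q=-66) ⇒ AIT; edges |A|=29/4, |IT|=37/4
  updated: d(AIT,Q)=3/2, d(AIT,V)=15
3. join AIT+Q (d=3/2, Q=-51/2) ⇒ AIQT; edges |AIT|=15/4, |Q|=-9/4
  updated: d(AIQT,V)=45/4
4. join AIQT+V (d=45/4) ⇒ AIQTV; edges |AIQT|=45/8, |V|=45/8
final tree: (((A:29/4,(I:47/6,T:-17/6):37/4):15/4,Q:-9/4):45/8,V:45/8)
total length: 137/4

(((A:29/4,(I:47/6,T:-17/6):37/4):15/4,Q:-9/4):45/8,V:45/8)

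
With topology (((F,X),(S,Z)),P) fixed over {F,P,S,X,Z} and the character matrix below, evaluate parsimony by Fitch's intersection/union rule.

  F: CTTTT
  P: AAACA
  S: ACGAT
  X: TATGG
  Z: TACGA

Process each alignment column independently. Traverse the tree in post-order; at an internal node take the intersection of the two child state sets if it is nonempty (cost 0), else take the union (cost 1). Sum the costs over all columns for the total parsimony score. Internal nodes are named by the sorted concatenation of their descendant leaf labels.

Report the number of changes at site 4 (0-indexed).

FX@0: {C} ∪ {T} = {C,T} (union, +1)
SZ@0: {A} ∪ {T} = {A,T} (union, +1)
FSXZ@0: {C,T} ∩ {A,T} = {T} (intersection, +0)
FPSXZ@0: {T} ∪ {A} = {A,T} (union, +1)
FX@1: {T} ∪ {A} = {A,T} (union, +1)
SZ@1: {C} ∪ {A} = {A,C} (union, +1)
FSXZ@1: {A,T} ∩ {A,C} = {A} (intersection, +0)
FPSXZ@1: {A} ∩ {A} = {A} (intersection, +0)
FX@2: {T} ∩ {T} = {T} (intersection, +0)
SZ@2: {G} ∪ {C} = {C,G} (union, +1)
FSXZ@2: {T} ∪ {C,G} = {C,G,T} (union, +1)
FPSXZ@2: {C,G,T} ∪ {A} = {A,C,G,T} (union, +1)
FX@3: {T} ∪ {G} = {G,T} (union, +1)
SZ@3: {A} ∪ {G} = {A,G} (union, +1)
FSXZ@3: {G,T} ∩ {A,G} = {G} (intersection, +0)
FPSXZ@3: {G} ∪ {C} = {C,G} (union, +1)
FX@4: {T} ∪ {G} = {G,T} (union, +1)
SZ@4: {T} ∪ {A} = {A,T} (union, +1)
FSXZ@4: {G,T} ∩ {A,T} = {T} (intersection, +0)
FPSXZ@4: {T} ∪ {A} = {A,T} (union, +1)
per-site changes: [3, 2, 3, 3, 3]; total = 14

3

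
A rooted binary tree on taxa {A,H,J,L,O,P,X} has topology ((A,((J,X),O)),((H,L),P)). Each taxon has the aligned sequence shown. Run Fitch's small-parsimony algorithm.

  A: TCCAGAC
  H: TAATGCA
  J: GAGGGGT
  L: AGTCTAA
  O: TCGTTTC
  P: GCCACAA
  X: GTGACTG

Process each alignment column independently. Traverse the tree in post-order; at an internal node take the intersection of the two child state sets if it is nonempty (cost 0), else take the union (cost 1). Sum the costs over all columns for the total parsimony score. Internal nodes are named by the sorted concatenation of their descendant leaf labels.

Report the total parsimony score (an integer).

JX@0: {G} ∩ {G} = {G} (intersection, +0)
JOX@0: {G} ∪ {T} = {G,T} (union, +1)
AJOX@0: {T} ∩ {G,T} = {T} (intersection, +0)
HL@0: {T} ∪ {A} = {A,T} (union, +1)
HLP@0: {A,T} ∪ {G} = {A,G,T} (union, +1)
AHJLOPX@0: {T} ∩ {A,G,T} = {T} (intersection, +0)
JX@1: {A} ∪ {T} = {A,T} (union, +1)
JOX@1: {A,T} ∪ {C} = {A,C,T} (union, +1)
AJOX@1: {C} ∩ {A,C,T} = {C} (intersection, +0)
HL@1: {A} ∪ {G} = {A,G} (union, +1)
HLP@1: {A,G} ∪ {C} = {A,C,G} (union, +1)
AHJLOPX@1: {C} ∩ {A,C,G} = {C} (intersection, +0)
JX@2: {G} ∩ {G} = {G} (intersection, +0)
JOX@2: {G} ∩ {G} = {G} (intersection, +0)
AJOX@2: {C} ∪ {G} = {C,G} (union, +1)
HL@2: {A} ∪ {T} = {A,T} (union, +1)
HLP@2: {A,T} ∪ {C} = {A,C,T} (union, +1)
AHJLOPX@2: {C,G} ∩ {A,C,T} = {C} (intersection, +0)
JX@3: {G} ∪ {A} = {A,G} (union, +1)
JOX@3: {A,G} ∪ {T} = {A,G,T} (union, +1)
AJOX@3: {A} ∩ {A,G,T} = {A} (intersection, +0)
HL@3: {T} ∪ {C} = {C,T} (union, +1)
HLP@3: {C,T} ∪ {A} = {A,C,T} (union, +1)
AHJLOPX@3: {A} ∩ {A,C,T} = {A} (intersection, +0)
JX@4: {G} ∪ {C} = {C,G} (union, +1)
JOX@4: {C,G} ∪ {T} = {C,G,T} (union, +1)
AJOX@4: {G} ∩ {C,G,T} = {G} (intersection, +0)
HL@4: {G} ∪ {T} = {G,T} (union, +1)
HLP@4: {G,T} ∪ {C} = {C,G,T} (union, +1)
AHJLOPX@4: {G} ∩ {C,G,T} = {G} (intersection, +0)
JX@5: {G} ∪ {T} = {G,T} (union, +1)
JOX@5: {G,T} ∩ {T} = {T} (intersection, +0)
AJOX@5: {A} ∪ {T} = {A,T} (union, +1)
HL@5: {C} ∪ {A} = {A,C} (union, +1)
HLP@5: {A,C} ∩ {A} = {A} (intersection, +0)
AHJLOPX@5: {A,T} ∩ {A} = {A} (intersection, +0)
JX@6: {T} ∪ {G} = {G,T} (union, +1)
JOX@6: {G,T} ∪ {C} = {C,G,T} (union, +1)
AJOX@6: {C} ∩ {C,G,T} = {C} (intersection, +0)
HL@6: {A} ∩ {A} = {A} (intersection, +0)
HLP@6: {A} ∩ {A} = {A} (intersection, +0)
AHJLOPX@6: {C} ∪ {A} = {A,C} (union, +1)
per-site changes: [3, 4, 3, 4, 4, 3, 3]; total = 24

24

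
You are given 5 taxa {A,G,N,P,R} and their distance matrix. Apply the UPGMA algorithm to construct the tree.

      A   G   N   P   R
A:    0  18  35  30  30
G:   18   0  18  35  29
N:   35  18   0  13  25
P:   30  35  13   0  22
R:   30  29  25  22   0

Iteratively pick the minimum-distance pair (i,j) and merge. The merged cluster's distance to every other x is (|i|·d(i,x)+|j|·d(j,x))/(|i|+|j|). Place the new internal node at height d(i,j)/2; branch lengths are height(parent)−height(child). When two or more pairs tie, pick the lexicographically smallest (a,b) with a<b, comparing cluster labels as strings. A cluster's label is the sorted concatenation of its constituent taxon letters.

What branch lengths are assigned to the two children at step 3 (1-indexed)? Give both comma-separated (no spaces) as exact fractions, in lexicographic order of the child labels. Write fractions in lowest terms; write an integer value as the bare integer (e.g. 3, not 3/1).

step 1: merge (N,P) at d=13; branch lengths N→13/2, P→13/2; new cluster NP
  updated: d(A,NP)=65/2, d(G,NP)=53/2, d(NP,R)=47/2
step 2: merge (A,G) at d=18; branch lengths A→9, G→9; new cluster AG
  updated: d(AG,NP)=59/2, d(AG,R)=59/2
step 3: merge (NP,R) at d=47/2; branch lengths NP→21/4, R→47/4; new cluster NPR
  updated: d(AG,NPR)=59/2
step 4: merge (AG,NPR) at d=59/2; branch lengths AG→23/4, NPR→3; new cluster AGNPR
final tree: ((A:9,G:9):23/4,((N:13/2,P:13/2):21/4,R:47/4):3)
total length: 227/4

21/4,47/4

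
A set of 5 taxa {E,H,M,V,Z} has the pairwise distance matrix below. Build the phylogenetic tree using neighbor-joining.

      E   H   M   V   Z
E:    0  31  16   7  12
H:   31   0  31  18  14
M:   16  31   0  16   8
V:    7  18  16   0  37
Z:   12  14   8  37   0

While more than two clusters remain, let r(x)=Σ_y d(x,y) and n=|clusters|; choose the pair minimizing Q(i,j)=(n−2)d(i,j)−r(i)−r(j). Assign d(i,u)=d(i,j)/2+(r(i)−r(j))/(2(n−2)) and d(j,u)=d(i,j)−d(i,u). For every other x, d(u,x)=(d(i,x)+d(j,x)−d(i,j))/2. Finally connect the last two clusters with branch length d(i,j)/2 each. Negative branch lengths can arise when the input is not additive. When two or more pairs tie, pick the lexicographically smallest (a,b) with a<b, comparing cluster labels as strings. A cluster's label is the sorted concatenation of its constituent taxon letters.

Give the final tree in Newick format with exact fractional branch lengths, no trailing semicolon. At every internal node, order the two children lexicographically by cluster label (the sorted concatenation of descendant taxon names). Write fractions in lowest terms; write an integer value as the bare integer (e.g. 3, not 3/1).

((((E:3/2,V:11/2):7,M:11/2):7,H:51/4):5/8,Z:5/8)

iteration 1: select E,V (d=7, Q=-123); attach at lengths (3/2, 11/2); label the merged cluster EV
  updated: d(EV,H)=21, d(EV,M)=25/2, d(EV,Z)=21
iteration 2: select EV,M (d=25/2, Q=-81); attach at lengths (7, 11/2); label the merged cluster EMV
  updated: d(EMV,H)=79/4, d(EMV,Z)=33/4
iteration 3: select EMV,H (d=79/4, Q=-42); attach at lengths (7, 51/4); label the merged cluster EHMV
  updated: d(EHMV,Z)=5/4
iteration 4: select EHMV,Z (d=5/4); attach at lengths (5/8, 5/8); label the merged cluster EHMVZ
final tree: ((((E:3/2,V:11/2):7,M:11/2):7,H:51/4):5/8,Z:5/8)
total length: 81/2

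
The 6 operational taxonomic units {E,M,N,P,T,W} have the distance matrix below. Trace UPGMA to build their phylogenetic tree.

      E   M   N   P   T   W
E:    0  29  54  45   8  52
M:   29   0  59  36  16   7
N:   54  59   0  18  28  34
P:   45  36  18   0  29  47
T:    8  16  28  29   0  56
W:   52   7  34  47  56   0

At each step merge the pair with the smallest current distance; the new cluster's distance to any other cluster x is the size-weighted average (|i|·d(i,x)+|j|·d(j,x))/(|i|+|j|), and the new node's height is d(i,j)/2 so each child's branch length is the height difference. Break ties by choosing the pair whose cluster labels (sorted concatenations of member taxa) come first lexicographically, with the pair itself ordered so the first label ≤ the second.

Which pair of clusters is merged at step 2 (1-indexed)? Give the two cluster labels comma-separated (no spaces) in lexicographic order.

1. join M+W (d=7) ⇒ MW; edges |M|=7/2, |W|=7/2
  updated: d(E,MW)=81/2, d(MW,N)=93/2, d(MW,P)=83/2, d(MW,T)=36
2. join E+T (d=8) ⇒ ET; edges |E|=4, |T|=4
  updated: d(ET,MW)=153/4, d(ET,N)=41, d(ET,P)=37
3. join N+P (d=18) ⇒ NP; edges |N|=9, |P|=9
  updated: d(ET,NP)=39, d(MW,NP)=44
4. join ET+MW (d=153/4) ⇒ EMTW; edges |ET|=121/8, |MW|=125/8
  updated: d(EMTW,NP)=83/2
5. join EMTW+NP (d=83/2) ⇒ EMNPTW; edges |EMTW|=13/8, |NP|=47/4
final tree: (((E:4,T:4):121/8,(M:7/2,W:7/2):125/8):13/8,(N:9,P:9):47/4)
total length: 617/8

E,T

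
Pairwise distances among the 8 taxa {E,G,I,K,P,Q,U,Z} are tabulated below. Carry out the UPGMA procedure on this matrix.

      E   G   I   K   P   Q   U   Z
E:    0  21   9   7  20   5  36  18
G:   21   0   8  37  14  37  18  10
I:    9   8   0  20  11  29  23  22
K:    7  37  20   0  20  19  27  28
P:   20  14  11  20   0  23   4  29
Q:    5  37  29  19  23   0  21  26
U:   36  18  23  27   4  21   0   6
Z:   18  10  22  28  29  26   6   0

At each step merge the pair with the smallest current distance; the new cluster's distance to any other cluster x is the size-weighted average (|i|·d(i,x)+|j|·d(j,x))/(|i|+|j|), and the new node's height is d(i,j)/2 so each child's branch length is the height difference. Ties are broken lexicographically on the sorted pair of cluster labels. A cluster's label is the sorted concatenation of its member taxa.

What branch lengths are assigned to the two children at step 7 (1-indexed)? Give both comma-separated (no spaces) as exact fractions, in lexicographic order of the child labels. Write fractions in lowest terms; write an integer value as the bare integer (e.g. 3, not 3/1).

59/10,239/60

step 1: merge (P,U) at d=4; branch lengths P→2, U→2; new cluster PU
  updated: d(E,PU)=28, d(G,PU)=16, d(I,PU)=17, d(K,PU)=47/2, d(PU,Q)=22, d(PU,Z)=35/2
step 2: merge (E,Q) at d=5; branch lengths E→5/2, Q→5/2; new cluster EQ
  updated: d(EQ,G)=29, d(EQ,I)=19, d(EQ,K)=13, d(EQ,PU)=25, d(EQ,Z)=22
step 3: merge (G,I) at d=8; branch lengths G→4, I→4; new cluster GI
  updated: d(EQ,GI)=24, d(GI,K)=57/2, d(GI,PU)=33/2, d(GI,Z)=16
step 4: merge (EQ,K) at d=13; branch lengths EQ→4, K→13/2; new cluster EKQ
  updated: d(EKQ,GI)=51/2, d(EKQ,PU)=49/2, d(EKQ,Z)=24
step 5: merge (GI,Z) at d=16; branch lengths GI→4, Z→8; new cluster GIZ
  updated: d(EKQ,GIZ)=25, d(GIZ,PU)=101/6
step 6: merge (GIZ,PU) at d=101/6; branch lengths GIZ→5/12, PU→77/12; new cluster GIPUZ
  updated: d(EKQ,GIPUZ)=124/5
step 7: merge (EKQ,GIPUZ) at d=124/5; branch lengths EKQ→59/10, GIPUZ→239/60; new cluster EGIKPQUZ
final tree: (((E:5/2,Q:5/2):4,K:13/2):59/10,(((G:4,I:4):4,Z:8):5/12,(P:2,U:2):77/12):239/60)
total length: 3373/60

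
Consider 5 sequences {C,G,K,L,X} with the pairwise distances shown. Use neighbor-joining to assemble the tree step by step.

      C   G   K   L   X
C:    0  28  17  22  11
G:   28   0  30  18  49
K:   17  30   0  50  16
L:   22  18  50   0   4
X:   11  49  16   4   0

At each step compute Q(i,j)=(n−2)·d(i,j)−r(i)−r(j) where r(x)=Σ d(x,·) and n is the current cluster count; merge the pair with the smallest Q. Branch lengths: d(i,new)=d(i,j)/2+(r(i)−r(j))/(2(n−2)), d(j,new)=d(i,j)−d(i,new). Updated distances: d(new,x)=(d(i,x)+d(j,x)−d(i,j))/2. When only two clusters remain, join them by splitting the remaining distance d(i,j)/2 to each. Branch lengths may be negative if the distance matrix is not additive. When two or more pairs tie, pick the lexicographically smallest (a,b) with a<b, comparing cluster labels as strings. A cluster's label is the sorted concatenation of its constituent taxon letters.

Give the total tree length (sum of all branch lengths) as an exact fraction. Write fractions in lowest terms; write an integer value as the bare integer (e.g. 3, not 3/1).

1. join G+L (d=18, Q=-165) ⇒ GL; edges |G|=85/6, |L|=23/6
  updated: d(C,GL)=16, d(GL,K)=31, d(GL,X)=35/2
2. join C+GL (d=16, Q=-153/2) ⇒ CGL; edges |C|=23/8, |GL|=105/8
  updated: d(CGL,K)=16, d(CGL,X)=25/4
3. join CGL+K (d=16, Q=-153/4) ⇒ CGKL; edges |CGL|=25/8, |K|=103/8
  updated: d(CGKL,X)=25/8
4. join CGKL+X (d=25/8) ⇒ CGKLX; edges |CGKL|=25/16, |X|=25/16
final tree: (((C:23/8,(G:85/6,L:23/6):105/8):25/8,K:103/8):25/16,X:25/16)
total length: 425/8

425/8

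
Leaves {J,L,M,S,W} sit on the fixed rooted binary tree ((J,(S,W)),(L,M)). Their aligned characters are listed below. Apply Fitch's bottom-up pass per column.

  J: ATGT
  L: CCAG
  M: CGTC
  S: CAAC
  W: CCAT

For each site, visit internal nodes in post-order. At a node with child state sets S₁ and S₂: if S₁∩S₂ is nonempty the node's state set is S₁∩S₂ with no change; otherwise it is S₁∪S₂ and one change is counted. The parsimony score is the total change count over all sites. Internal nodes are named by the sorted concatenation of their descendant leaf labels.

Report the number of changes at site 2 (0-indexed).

2

SW@0: {C} ∩ {C} = {C} (intersection, +0)
JSW@0: {A} ∪ {C} = {A,C} (union, +1)
LM@0: {C} ∩ {C} = {C} (intersection, +0)
JLMSW@0: {A,C} ∩ {C} = {C} (intersection, +0)
SW@1: {A} ∪ {C} = {A,C} (union, +1)
JSW@1: {T} ∪ {A,C} = {A,C,T} (union, +1)
LM@1: {C} ∪ {G} = {C,G} (union, +1)
JLMSW@1: {A,C,T} ∩ {C,G} = {C} (intersection, +0)
SW@2: {A} ∩ {A} = {A} (intersection, +0)
JSW@2: {G} ∪ {A} = {A,G} (union, +1)
LM@2: {A} ∪ {T} = {A,T} (union, +1)
JLMSW@2: {A,G} ∩ {A,T} = {A} (intersection, +0)
SW@3: {C} ∪ {T} = {C,T} (union, +1)
JSW@3: {T} ∩ {C,T} = {T} (intersection, +0)
LM@3: {G} ∪ {C} = {C,G} (union, +1)
JLMSW@3: {T} ∪ {C,G} = {C,G,T} (union, +1)
per-site changes: [1, 3, 2, 3]; total = 9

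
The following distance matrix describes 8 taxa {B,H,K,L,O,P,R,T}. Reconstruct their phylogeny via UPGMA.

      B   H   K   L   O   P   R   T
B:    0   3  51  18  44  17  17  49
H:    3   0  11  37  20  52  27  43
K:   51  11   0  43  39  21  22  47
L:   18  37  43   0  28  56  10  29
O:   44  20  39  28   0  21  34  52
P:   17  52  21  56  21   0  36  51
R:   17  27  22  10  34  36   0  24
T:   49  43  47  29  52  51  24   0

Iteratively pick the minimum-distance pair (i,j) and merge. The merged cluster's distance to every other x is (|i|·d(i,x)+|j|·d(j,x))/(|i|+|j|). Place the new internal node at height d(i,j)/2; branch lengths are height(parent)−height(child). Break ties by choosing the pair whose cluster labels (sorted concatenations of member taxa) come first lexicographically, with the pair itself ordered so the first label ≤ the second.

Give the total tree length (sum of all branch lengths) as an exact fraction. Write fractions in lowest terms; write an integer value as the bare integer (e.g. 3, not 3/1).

iteration 1: select B,H (d=3); attach at lengths (3/2, 3/2); label the merged cluster BH
  updated: d(BH,K)=31, d(BH,L)=55/2, d(BH,O)=32, d(BH,P)=69/2, d(BH,R)=22, d(BH,T)=46
iteration 2: select L,R (d=10); attach at lengths (5, 5); label the merged cluster LR
  updated: d(BH,LR)=99/4, d(K,LR)=65/2, d(LR,O)=31, d(LR,P)=46, d(LR,T)=53/2
iteration 3: select K,P (d=21); attach at lengths (21/2, 21/2); label the merged cluster KP
  updated: d(BH,KP)=131/4, d(KP,LR)=157/4, d(KP,O)=30, d(KP,T)=49
iteration 4: select BH,LR (d=99/4); attach at lengths (87/8, 59/8); label the merged cluster BHLR
  updated: d(BHLR,KP)=36, d(BHLR,O)=63/2, d(BHLR,T)=145/4
iteration 5: select KP,O (d=30); attach at lengths (9/2, 15); label the merged cluster KOP
  updated: d(BHLR,KOP)=69/2, d(KOP,T)=50
iteration 6: select BHLR,KOP (d=69/2); attach at lengths (39/8, 9/4); label the merged cluster BHKLOPR
  updated: d(BHKLOPR,T)=295/7
iteration 7: select BHKLOPR,T (d=295/7); attach at lengths (107/28, 295/14); label the merged cluster BHKLOPRT
final tree: ((((B:3/2,H:3/2):87/8,(L:5,R:5):59/8):39/8,((K:21/2,P:21/2):9/2,O:15):9/4):107/28,T:295/14)
total length: 5811/56

5811/56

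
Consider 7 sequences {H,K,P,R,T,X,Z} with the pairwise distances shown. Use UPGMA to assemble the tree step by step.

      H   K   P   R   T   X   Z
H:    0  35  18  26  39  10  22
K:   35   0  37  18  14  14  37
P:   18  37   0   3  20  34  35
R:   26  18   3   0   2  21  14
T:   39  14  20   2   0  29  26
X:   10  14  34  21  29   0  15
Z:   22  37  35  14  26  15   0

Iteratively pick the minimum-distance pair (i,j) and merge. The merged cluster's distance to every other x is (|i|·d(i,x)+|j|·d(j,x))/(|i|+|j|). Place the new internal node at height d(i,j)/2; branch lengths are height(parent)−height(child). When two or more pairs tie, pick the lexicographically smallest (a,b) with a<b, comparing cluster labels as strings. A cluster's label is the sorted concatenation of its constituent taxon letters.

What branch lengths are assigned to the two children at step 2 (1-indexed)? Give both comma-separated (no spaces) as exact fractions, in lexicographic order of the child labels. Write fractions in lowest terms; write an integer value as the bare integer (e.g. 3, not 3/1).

iteration 1: select R,T (d=2); attach at lengths (1, 1); label the merged cluster RT
  updated: d(H,RT)=65/2, d(K,RT)=16, d(P,RT)=23/2, d(RT,X)=25, d(RT,Z)=20
iteration 2: select H,X (d=10); attach at lengths (5, 5); label the merged cluster HX
  updated: d(HX,K)=49/2, d(HX,P)=26, d(HX,RT)=115/4, d(HX,Z)=37/2
iteration 3: select P,RT (d=23/2); attach at lengths (23/4, 19/4); label the merged cluster PRT
  updated: d(HX,PRT)=167/6, d(K,PRT)=23, d(PRT,Z)=25
iteration 4: select HX,Z (d=37/2); attach at lengths (17/4, 37/4); label the merged cluster HXZ
  updated: d(HXZ,K)=86/3, d(HXZ,PRT)=242/9
iteration 5: select K,PRT (d=23); attach at lengths (23/2, 23/4); label the merged cluster KPRT
  updated: d(HXZ,KPRT)=82/3
iteration 6: select HXZ,KPRT (d=82/3); attach at lengths (53/12, 13/6); label the merged cluster HKPRTXZ
final tree: (((H:5,X:5):17/4,Z:37/4):53/12,(K:23/2,(P:23/4,(R:1,T:1):19/4):23/4):13/6)
total length: 359/6

5,5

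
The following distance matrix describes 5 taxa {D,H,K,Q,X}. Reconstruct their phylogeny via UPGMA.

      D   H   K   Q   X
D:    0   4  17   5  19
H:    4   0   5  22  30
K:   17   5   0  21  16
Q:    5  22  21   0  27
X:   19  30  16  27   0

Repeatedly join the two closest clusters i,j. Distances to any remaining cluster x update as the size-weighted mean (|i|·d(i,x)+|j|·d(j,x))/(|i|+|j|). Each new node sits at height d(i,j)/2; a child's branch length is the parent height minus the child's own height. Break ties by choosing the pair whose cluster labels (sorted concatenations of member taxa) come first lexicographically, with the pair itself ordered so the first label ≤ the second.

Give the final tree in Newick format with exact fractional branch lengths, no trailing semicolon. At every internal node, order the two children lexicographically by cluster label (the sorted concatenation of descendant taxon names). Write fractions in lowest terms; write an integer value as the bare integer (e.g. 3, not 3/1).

((((D:2,H:2):7/2,K:11/2):5/2,Q:8):7/2,X:23/2)

step 1: merge (D,H) at d=4; branch lengths D→2, H→2; new cluster DH
  updated: d(DH,K)=11, d(DH,Q)=27/2, d(DH,X)=49/2
step 2: merge (DH,K) at d=11; branch lengths DH→7/2, K→11/2; new cluster DHK
  updated: d(DHK,Q)=16, d(DHK,X)=65/3
step 3: merge (DHK,Q) at d=16; branch lengths DHK→5/2, Q→8; new cluster DHKQ
  updated: d(DHKQ,X)=23
step 4: merge (DHKQ,X) at d=23; branch lengths DHKQ→7/2, X→23/2; new cluster DHKQX
final tree: ((((D:2,H:2):7/2,K:11/2):5/2,Q:8):7/2,X:23/2)
total length: 77/2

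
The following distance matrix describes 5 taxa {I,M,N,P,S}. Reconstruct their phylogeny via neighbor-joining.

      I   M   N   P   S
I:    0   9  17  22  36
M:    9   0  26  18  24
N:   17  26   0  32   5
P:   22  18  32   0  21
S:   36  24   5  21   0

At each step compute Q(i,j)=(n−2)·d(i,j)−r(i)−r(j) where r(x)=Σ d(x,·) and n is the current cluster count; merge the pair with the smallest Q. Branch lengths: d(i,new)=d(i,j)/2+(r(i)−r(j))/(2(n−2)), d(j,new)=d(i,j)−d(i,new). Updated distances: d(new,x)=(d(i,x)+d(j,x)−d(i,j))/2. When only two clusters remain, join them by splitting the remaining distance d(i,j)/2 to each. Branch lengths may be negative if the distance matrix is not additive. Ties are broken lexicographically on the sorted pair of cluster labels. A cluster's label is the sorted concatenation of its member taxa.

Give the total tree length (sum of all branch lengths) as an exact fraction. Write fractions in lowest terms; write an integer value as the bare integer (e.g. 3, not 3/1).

iteration 1: select N,S (d=5, Q=-151); attach at lengths (3/2, 7/2); label the merged cluster NS
  updated: d(I,NS)=24, d(M,NS)=45/2, d(NS,P)=24
iteration 2: select I,M (d=9, Q=-173/2); attach at lengths (47/8, 25/8); label the merged cluster IM
  updated: d(IM,NS)=75/4, d(IM,P)=31/2
iteration 3: select IM,NS (d=75/4, Q=-233/4); attach at lengths (41/8, 109/8); label the merged cluster IMNS
  updated: d(IMNS,P)=83/8
iteration 4: select IMNS,P (d=83/8); attach at lengths (83/16, 83/16); label the merged cluster IMNPS
final tree: (((I:47/8,M:25/8):41/8,(N:3/2,S:7/2):109/8):83/16,P:83/16)
total length: 345/8

345/8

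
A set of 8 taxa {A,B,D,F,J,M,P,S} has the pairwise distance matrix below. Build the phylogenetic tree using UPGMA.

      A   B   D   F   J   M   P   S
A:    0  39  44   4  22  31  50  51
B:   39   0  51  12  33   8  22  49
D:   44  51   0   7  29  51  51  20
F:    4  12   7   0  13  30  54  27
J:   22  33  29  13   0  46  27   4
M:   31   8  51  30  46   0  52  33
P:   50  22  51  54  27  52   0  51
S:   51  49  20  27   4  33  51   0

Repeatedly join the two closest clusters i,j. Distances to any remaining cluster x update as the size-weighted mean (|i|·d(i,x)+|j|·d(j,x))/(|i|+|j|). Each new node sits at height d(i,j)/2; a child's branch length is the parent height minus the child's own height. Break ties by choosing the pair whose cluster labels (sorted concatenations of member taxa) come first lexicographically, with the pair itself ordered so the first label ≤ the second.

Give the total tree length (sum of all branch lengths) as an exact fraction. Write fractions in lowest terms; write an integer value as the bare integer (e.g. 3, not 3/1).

step 1: merge (A,F) at d=4; branch lengths A→2, F→2; new cluster AF
  updated: d(AF,B)=51/2, d(AF,D)=51/2, d(AF,J)=35/2, d(AF,M)=61/2, d(AF,P)=52, d(AF,S)=39
step 2: merge (J,S) at d=4; branch lengths J→2, S→2; new cluster JS
  updated: d(AF,JS)=113/4, d(B,JS)=41, d(D,JS)=49/2, d(JS,M)=79/2, d(JS,P)=39
step 3: merge (B,M) at d=8; branch lengths B→4, M→4; new cluster BM
  updated: d(AF,BM)=28, d(BM,D)=51, d(BM,JS)=161/4, d(BM,P)=37
step 4: merge (D,JS) at d=49/2; branch lengths D→49/4, JS→41/4; new cluster DJS
  updated: d(AF,DJS)=82/3, d(BM,DJS)=263/6, d(DJS,P)=43
step 5: merge (AF,DJS) at d=82/3; branch lengths AF→35/3, DJS→17/12; new cluster ADFJS
  updated: d(ADFJS,BM)=75/2, d(ADFJS,P)=233/5
step 6: merge (BM,P) at d=37; branch lengths BM→29/2, P→37/2; new cluster BMP
  updated: d(ADFJS,BMP)=608/15
step 7: merge (ADFJS,BMP) at d=608/15; branch lengths ADFJS→33/5, BMP→53/30; new cluster ABDFJMPS
final tree: (((A:2,F:2):35/3,(D:49/4,(J:2,S:2):41/4):17/12):33/5,((B:4,M:4):29/2,P:37/2):53/30)
total length: 1859/20

1859/20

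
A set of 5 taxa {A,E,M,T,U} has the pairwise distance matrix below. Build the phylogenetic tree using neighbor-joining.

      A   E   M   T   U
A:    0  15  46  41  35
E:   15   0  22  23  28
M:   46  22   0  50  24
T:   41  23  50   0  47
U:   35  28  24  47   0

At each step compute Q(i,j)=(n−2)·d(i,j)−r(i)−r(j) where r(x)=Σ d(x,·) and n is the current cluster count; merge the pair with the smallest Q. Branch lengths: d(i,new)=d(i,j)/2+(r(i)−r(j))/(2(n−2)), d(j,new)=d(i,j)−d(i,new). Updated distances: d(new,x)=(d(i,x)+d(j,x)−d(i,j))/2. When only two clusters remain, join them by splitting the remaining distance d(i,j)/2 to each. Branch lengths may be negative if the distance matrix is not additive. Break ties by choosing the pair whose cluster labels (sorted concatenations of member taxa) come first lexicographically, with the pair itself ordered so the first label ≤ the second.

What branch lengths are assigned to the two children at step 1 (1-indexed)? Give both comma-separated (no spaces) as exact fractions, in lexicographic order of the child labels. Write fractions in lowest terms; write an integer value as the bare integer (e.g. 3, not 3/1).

iteration 1: select M,U (d=24, Q=-204); attach at lengths (40/3, 32/3); label the merged cluster MU
  updated: d(A,MU)=57/2, d(E,MU)=13, d(MU,T)=73/2
iteration 2: select A,E (d=15, Q=-211/2); attach at lengths (127/8, -7/8); label the merged cluster AE
  updated: d(AE,MU)=53/4, d(AE,T)=49/2
iteration 3: select AE,MU (d=53/4, Q=-297/4); attach at lengths (5/8, 101/8); label the merged cluster AEMU
  updated: d(AEMU,T)=191/8
iteration 4: select AEMU,T (d=191/8); attach at lengths (191/16, 191/16); label the merged cluster AEMTU
final tree: (((A:127/8,E:-7/8):5/8,(M:40/3,U:32/3):101/8):191/16,T:191/16)
total length: 609/8

40/3,32/3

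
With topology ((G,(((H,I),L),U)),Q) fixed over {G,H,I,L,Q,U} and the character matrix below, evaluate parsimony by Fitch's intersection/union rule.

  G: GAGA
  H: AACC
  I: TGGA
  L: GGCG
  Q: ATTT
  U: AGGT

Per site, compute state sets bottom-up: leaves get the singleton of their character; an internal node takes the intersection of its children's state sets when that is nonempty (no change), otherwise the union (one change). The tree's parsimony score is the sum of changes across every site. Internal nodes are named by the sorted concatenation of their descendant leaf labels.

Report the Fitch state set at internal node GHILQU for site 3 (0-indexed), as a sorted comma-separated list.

A,T

site 0, node HI: H={A} ∪ I={T} → {A,T} (+1)
site 0, node HIL: HI={A,T} ∪ L={G} → {A,G,T} (+1)
site 0, node HILU: HIL={A,G,T} ∩ U={A} → {A} (+0)
site 0, node GHILU: G={G} ∪ HILU={A} → {A,G} (+1)
site 0, node GHILQU: GHILU={A,G} ∩ Q={A} → {A} (+0)
site 1, node HI: H={A} ∪ I={G} → {A,G} (+1)
site 1, node HIL: HI={A,G} ∩ L={G} → {G} (+0)
site 1, node HILU: HIL={G} ∩ U={G} → {G} (+0)
site 1, node GHILU: G={A} ∪ HILU={G} → {A,G} (+1)
site 1, node GHILQU: GHILU={A,G} ∪ Q={T} → {A,G,T} (+1)
site 2, node HI: H={C} ∪ I={G} → {C,G} (+1)
site 2, node HIL: HI={C,G} ∩ L={C} → {C} (+0)
site 2, node HILU: HIL={C} ∪ U={G} → {C,G} (+1)
site 2, node GHILU: G={G} ∩ HILU={C,G} → {G} (+0)
site 2, node GHILQU: GHILU={G} ∪ Q={T} → {G,T} (+1)
site 3, node HI: H={C} ∪ I={A} → {A,C} (+1)
site 3, node HIL: HI={A,C} ∪ L={G} → {A,C,G} (+1)
site 3, node HILU: HIL={A,C,G} ∪ U={T} → {A,C,G,T} (+1)
site 3, node GHILU: G={A} ∩ HILU={A,C,G,T} → {A} (+0)
site 3, node GHILQU: GHILU={A} ∪ Q={T} → {A,T} (+1)
per-site changes: [3, 3, 3, 4]; total = 13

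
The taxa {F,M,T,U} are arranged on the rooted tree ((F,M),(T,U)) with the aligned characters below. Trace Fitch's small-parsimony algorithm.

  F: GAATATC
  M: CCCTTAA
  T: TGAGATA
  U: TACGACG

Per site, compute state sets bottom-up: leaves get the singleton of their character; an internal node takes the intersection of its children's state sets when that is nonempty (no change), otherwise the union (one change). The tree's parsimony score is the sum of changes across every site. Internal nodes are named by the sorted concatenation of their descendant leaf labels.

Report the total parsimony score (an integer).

FM@0: {G} ∪ {C} = {C,G} (union, +1)
TU@0: {T} ∩ {T} = {T} (intersection, +0)
FMTU@0: {C,G} ∪ {T} = {C,G,T} (union, +1)
FM@1: {A} ∪ {C} = {A,C} (union, +1)
TU@1: {G} ∪ {A} = {A,G} (union, +1)
FMTU@1: {A,C} ∩ {A,G} = {A} (intersection, +0)
FM@2: {A} ∪ {C} = {A,C} (union, +1)
TU@2: {A} ∪ {C} = {A,C} (union, +1)
FMTU@2: {A,C} ∩ {A,C} = {A,C} (intersection, +0)
FM@3: {T} ∩ {T} = {T} (intersection, +0)
TU@3: {G} ∩ {G} = {G} (intersection, +0)
FMTU@3: {T} ∪ {G} = {G,T} (union, +1)
FM@4: {A} ∪ {T} = {A,T} (union, +1)
TU@4: {A} ∩ {A} = {A} (intersection, +0)
FMTU@4: {A,T} ∩ {A} = {A} (intersection, +0)
FM@5: {T} ∪ {A} = {A,T} (union, +1)
TU@5: {T} ∪ {C} = {C,T} (union, +1)
FMTU@5: {A,T} ∩ {C,T} = {T} (intersection, +0)
FM@6: {C} ∪ {A} = {A,C} (union, +1)
TU@6: {A} ∪ {G} = {A,G} (union, +1)
FMTU@6: {A,C} ∩ {A,G} = {A} (intersection, +0)
per-site changes: [2, 2, 2, 1, 1, 2, 2]; total = 12

12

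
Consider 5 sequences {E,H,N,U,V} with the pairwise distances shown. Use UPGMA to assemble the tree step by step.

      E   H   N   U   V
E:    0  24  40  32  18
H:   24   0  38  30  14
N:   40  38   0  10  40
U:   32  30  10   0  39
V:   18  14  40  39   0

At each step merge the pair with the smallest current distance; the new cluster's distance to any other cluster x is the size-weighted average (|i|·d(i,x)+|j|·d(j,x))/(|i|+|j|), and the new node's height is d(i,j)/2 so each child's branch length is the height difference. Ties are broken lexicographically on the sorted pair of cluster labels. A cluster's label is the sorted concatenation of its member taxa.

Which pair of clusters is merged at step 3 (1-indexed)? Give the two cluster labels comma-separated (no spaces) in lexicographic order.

step 1: merge (N,U) at d=10; branch lengths N→5, U→5; new cluster NU
  updated: d(E,NU)=36, d(H,NU)=34, d(NU,V)=79/2
step 2: merge (H,V) at d=14; branch lengths H→7, V→7; new cluster HV
  updated: d(E,HV)=21, d(HV,NU)=147/4
step 3: merge (E,HV) at d=21; branch lengths E→21/2, HV→7/2; new cluster EHV
  updated: d(EHV,NU)=73/2
step 4: merge (EHV,NU) at d=73/2; branch lengths EHV→31/4, NU→53/4; new cluster EHNUV
final tree: ((E:21/2,(H:7,V:7):7/2):31/4,(N:5,U:5):53/4)
total length: 59

E,HV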